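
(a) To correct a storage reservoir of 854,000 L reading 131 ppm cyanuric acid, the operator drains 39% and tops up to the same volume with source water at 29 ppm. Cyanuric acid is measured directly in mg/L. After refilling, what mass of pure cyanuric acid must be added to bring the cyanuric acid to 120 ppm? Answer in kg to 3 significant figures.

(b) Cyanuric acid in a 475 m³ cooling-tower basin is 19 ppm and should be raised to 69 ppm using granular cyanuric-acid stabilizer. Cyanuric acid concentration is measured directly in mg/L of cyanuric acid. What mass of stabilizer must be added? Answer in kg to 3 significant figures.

(a) 24.6 kg; (b) 23.8 kg

(a) After draining 39% and refilling: 131 × 0.61 + 29 × 0.39 = 91.22 ppm.
(a) Deficit to target: 120 − 91.22 = 28.78 mg/L.
(a) Mass: 28.78 mg/L × 854,000 L = 24,580 g cyanuric acid.

(b) Volume: 475 m³ = 475,000 L.
(b) CYA to add: (69 − 19) = 50 mg/L × 475,000 L = 23,750 g cyanuric acid.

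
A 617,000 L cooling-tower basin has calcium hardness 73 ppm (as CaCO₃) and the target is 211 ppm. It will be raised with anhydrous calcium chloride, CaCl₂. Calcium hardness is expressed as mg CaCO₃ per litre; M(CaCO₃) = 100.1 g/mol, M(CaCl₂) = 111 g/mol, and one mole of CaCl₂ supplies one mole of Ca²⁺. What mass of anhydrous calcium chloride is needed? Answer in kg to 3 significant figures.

94.4 kg

Hardness to add: (211 − 73) = 138 mg/L as CaCO₃ × 617,000 L = 85,150 g as CaCO₃.
Moles of Ca²⁺ (1 mol Ca²⁺ ≡ 1 mol CaCO₃): 85,150 / 100.1 g/mol = 850.6 mol.
Mass of CaCl₂: 850.6 × 111 = 94,420 g.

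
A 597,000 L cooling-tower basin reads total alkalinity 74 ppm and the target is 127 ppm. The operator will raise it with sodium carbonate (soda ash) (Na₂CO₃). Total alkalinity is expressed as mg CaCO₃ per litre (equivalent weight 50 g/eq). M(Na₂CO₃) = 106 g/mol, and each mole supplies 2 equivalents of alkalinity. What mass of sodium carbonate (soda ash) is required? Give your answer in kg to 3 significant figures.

33.5 kg

Alkalinity to add: (127 − 74) = 53 mg/L as CaCO₃ × 597,000 L = 31,640 g as CaCO₃.
Equivalents: 31,640 g ÷ 50 g/eq = 632.8 eq.
Each mole of Na₂CO₃ supplies 2 eq, so 632.8 / 2 = 316.4 mol.
Mass: 316.4 mol × 106 g/mol = 33,540 g.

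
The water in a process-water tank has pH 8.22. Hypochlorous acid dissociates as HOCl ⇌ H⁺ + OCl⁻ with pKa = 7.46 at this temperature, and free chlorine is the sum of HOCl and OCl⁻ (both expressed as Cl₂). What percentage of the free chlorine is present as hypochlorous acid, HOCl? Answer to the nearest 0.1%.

[OCl⁻]/[HOCl] = 10^(pH − pKa) = 10^(8.22 − 7.46) = 10^0.76 = 5.754.
Fraction as HOCl = 1 / (1 + 5.754) = 0.1481.

14.8%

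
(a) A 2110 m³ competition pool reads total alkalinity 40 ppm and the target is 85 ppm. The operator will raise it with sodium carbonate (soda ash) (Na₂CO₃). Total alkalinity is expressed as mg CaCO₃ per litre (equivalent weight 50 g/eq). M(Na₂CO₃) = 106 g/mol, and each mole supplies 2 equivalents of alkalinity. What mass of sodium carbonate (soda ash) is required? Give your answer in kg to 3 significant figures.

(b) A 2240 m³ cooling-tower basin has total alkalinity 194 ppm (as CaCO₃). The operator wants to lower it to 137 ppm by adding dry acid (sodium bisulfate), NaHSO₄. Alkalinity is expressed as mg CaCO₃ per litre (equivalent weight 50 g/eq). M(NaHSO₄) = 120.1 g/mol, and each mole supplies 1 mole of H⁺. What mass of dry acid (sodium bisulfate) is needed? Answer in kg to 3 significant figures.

(a) 101 kg; (b) 307 kg

(a) Volume: 2110 m³ = 2,110,000 L.
(a) Alkalinity to add: (85 − 40) = 45 mg/L as CaCO₃ × 2,110,000 L = 94,950 g as CaCO₃.
(a) Equivalents: 94,950 g ÷ 50 g/eq = 1899 eq.
(a) Each mole of Na₂CO₃ supplies 2 eq, so 1899 / 2 = 949.5 mol.
(a) Mass: 949.5 mol × 106 g/mol = 100,600 g.

(b) Volume: 2240 m³ = 2,240,000 L.
(b) Alkalinity to neutralize: (194 − 137) = 57 mg/L as CaCO₃ × 2,240,000 L = 127,700 g as CaCO₃.
(b) Equivalents of H⁺ required: 127,700 ÷ 50 g/eq = 2554 eq = 2554 mol NaHSO₄.
(b) Mass of NaHSO₄: 2554 × 120.1 = 306,700 g.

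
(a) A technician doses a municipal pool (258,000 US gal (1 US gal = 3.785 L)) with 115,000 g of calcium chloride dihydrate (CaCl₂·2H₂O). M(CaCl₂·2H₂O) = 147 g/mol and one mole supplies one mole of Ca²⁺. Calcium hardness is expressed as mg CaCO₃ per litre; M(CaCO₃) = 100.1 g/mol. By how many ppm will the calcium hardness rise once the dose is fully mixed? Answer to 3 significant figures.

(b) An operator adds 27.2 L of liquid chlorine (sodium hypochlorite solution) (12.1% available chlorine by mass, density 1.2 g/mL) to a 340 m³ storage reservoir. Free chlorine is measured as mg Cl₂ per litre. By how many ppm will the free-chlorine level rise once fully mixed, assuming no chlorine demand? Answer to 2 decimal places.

(a) 80.2 ppm; (b) 11.62 ppm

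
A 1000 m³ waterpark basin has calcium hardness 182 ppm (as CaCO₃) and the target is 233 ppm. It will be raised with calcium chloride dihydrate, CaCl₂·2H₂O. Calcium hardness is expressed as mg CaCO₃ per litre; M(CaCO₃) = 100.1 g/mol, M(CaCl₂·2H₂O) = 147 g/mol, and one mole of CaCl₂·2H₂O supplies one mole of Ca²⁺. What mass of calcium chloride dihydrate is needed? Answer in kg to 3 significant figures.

74.9 kg

Volume: 1000 m³ = 1,000,000 L.
Hardness to add: (233 − 182) = 51 mg/L as CaCO₃ × 1,000,000 L = 51,000 g as CaCO₃.
Moles of Ca²⁺ (1 mol Ca²⁺ ≡ 1 mol CaCO₃): 51,000 / 100.1 g/mol = 509.5 mol.
Mass of CaCl₂·2H₂O: 509.5 × 147 = 74,900 g.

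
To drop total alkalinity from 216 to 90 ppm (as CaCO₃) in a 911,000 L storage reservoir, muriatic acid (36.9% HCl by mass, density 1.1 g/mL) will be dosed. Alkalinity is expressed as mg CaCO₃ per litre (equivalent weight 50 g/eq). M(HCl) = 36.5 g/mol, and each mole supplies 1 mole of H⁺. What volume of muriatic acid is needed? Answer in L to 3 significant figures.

Alkalinity to neutralize: (216 − 90) = 126 mg/L as CaCO₃ × 911,000 L = 114,800 g as CaCO₃.
Equivalents of H⁺ required: 114,800 ÷ 50 g/eq = 2296 eq = 2296 mol HCl.
Mass of HCl: 2296 × 36.5 = 83,790 g.
Mass of 36.9% solution: 83,790 / 0.369 = 227,100 g.
Volume: 227,100 g ÷ 1.1 g/mL = 206,400 mL.

206 L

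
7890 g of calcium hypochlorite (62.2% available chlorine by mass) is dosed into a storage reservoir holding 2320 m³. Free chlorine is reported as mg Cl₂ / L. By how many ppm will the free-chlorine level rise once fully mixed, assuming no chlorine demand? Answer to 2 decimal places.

2.12 ppm

Volume: 2320 m³ = 2,320,000 L.
Available chlorine delivered: 7890 g × 0.622 = 4908 g as Cl₂.
Concentration rise: 4908 g / 2,320,000 L = 2.115 mg/L = 2.12 ppm.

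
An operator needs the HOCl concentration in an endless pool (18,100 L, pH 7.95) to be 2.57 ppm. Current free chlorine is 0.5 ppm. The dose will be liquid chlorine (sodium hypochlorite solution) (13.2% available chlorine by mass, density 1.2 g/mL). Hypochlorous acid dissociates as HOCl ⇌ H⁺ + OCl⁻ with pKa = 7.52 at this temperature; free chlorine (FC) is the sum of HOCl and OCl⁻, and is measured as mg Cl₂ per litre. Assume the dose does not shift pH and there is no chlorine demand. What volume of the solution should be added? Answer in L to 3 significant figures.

1.03 L

[OCl⁻]/[HOCl] = 10^(pH − pKa) = 10^(7.95 − 7.52) = 2.692; fraction as HOCl = 1/(1 + 2.692) = 0.2709.
Free chlorine required for 2.57 ppm HOCl: 2.57 / 0.2709 = 9.487 ppm.
FC to add: 9.487 − 0.5 = 8.987 mg/L as Cl₂.
Cl₂ equivalent: 8.987 mg/L × 18,100 L = 162.7 g.
Product at 13.2% available Cl: 162.7 / 0.132 = 1232 g.
Volume: 1232 g ÷ 1.2 g/mL = 1027 mL.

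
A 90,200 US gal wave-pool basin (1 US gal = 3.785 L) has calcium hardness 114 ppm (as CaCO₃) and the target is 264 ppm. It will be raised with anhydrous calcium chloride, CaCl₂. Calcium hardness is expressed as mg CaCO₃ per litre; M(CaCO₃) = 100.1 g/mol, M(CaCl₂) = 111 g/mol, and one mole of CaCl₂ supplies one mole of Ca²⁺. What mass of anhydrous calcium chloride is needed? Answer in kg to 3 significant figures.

Volume: 90,200 US gal × 3.785 L/gal = 341,407 L.
Hardness to add: (264 − 114) = 150 mg/L as CaCO₃ × 341,407 L = 51,210 g as CaCO₃.
Moles of Ca²⁺ (1 mol Ca²⁺ ≡ 1 mol CaCO₃): 51,210 / 100.1 g/mol = 511.6 mol.
Mass of CaCl₂: 511.6 × 111 = 56,790 g.

56.8 kg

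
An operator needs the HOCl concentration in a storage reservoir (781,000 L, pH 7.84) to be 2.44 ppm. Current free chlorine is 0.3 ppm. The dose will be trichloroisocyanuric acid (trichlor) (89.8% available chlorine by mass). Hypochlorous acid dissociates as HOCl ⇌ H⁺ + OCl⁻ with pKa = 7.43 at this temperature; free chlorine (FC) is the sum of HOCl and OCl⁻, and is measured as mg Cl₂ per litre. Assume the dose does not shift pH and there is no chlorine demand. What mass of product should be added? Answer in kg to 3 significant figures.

7.32 kg

[OCl⁻]/[HOCl] = 10^(pH − pKa) = 10^(7.84 − 7.43) = 2.57; fraction as HOCl = 1/(1 + 2.57) = 0.2801.
Free chlorine required for 2.44 ppm HOCl: 2.44 / 0.2801 = 8.712 ppm.
FC to add: 8.712 − 0.3 = 8.412 mg/L as Cl₂.
Cl₂ equivalent: 8.412 mg/L × 781,000 L = 6570 g.
Product at 89.8% available Cl: 6570 / 0.898 = 7316 g.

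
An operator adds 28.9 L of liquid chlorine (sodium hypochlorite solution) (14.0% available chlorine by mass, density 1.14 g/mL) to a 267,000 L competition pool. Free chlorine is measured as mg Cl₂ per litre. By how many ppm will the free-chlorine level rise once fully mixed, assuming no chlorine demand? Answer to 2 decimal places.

Mass of solution: 28.9 L × 1000 mL/L × 1.14 g/mL = 32,950 g.
Available chlorine delivered: 32,950 g × 0.14 = 4612 g as Cl₂.
Concentration rise: 4612 g / 267,000 L = 17.28 mg/L = 17.28 ppm.

17.28 ppm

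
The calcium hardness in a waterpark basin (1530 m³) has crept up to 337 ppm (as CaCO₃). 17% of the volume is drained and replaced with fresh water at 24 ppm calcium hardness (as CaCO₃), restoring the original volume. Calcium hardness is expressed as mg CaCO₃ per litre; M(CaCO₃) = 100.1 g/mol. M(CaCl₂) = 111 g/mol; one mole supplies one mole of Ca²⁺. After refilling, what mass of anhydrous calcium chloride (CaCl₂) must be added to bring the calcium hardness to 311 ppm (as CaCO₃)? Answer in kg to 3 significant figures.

46.2 kg

Volume: 1530 m³ = 1,530,000 L.
After draining 17% and refilling: 337 × 0.83 + 24 × 0.17 = 283.79 ppm.
Deficit to target: 311 − 283.79 = 27.21 mg/L.
As CaCO₃: 27.21 mg/L × 1,530,000 L = 41,630 g; ÷ 100.1 = 415.9 mol Ca²⁺.
Mass: 415.9 × 111 = 46,160 g.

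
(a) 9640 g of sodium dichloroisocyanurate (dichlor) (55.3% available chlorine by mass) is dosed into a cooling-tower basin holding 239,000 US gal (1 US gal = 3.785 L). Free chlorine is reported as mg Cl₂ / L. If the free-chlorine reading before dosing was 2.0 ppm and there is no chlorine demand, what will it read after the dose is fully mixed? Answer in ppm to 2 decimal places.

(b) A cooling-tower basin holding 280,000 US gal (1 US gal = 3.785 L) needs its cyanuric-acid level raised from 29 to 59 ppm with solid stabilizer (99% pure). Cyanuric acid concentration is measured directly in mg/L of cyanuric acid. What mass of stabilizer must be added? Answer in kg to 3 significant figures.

(a) Volume: 239,000 US gal × 3.785 L/gal = 904,615 L.
(a) Available chlorine delivered: 9640 g × 0.553 = 5331 g as Cl₂.
(a) Concentration rise: 5331 g / 904,615 L = 5.893 mg/L = 5.89 ppm.
(a) Final FC: 2.0 + 5.89 = 7.89 ppm.

(b) Volume: 280,000 US gal × 3.785 L/gal = 1,059,800 L.
(b) CYA to add: (59 − 29) = 30 mg/L × 1,059,800 L = 31,790 g cyanuric acid.
(b) At 99% purity: 31,790 / 0.99 = 32,120 g product.

(a) 7.89 ppm; (b) 32.1 kg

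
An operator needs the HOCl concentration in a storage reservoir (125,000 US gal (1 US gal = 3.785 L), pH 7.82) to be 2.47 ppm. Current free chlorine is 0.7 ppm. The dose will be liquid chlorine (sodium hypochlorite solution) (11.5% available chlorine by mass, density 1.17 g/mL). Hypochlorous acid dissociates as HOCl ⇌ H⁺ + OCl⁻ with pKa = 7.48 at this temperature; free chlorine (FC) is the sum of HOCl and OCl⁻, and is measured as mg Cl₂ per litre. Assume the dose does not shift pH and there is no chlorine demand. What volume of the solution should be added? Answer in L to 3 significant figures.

Volume: 125,000 US gal × 3.785 L/gal = 473,125 L.
[OCl⁻]/[HOCl] = 10^(pH − pKa) = 10^(7.82 − 7.48) = 2.188; fraction as HOCl = 1/(1 + 2.188) = 0.3137.
Free chlorine required for 2.47 ppm HOCl: 2.47 / 0.3137 = 7.874 ppm.
FC to add: 7.874 − 0.7 = 7.174 mg/L as Cl₂.
Cl₂ equivalent: 7.174 mg/L × 473,125 L = 3394 g.
Product at 11.5% available Cl: 3394 / 0.115 = 29,510 g.
Volume: 29,510 g ÷ 1.17 g/mL = 25,230 mL.

25.2 L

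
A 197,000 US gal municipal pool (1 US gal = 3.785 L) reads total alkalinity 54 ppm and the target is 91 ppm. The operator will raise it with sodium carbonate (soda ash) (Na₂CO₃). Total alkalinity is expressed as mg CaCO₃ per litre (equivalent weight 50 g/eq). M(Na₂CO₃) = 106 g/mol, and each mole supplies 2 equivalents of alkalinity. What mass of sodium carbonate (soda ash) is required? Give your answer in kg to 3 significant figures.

29.2 kg

Volume: 197,000 US gal × 3.785 L/gal = 745,645 L.
Alkalinity to add: (91 − 54) = 37 mg/L as CaCO₃ × 745,645 L = 27,590 g as CaCO₃.
Equivalents: 27,590 g ÷ 50 g/eq = 551.8 eq.
Each mole of Na₂CO₃ supplies 2 eq, so 551.8 / 2 = 275.9 mol.
Mass: 275.9 mol × 106 g/mol = 29,240 g.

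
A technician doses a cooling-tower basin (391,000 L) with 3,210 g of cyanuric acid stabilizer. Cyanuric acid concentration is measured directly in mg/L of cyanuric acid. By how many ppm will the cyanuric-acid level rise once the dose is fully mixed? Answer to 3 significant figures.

8.21 ppm

Rise: 3,210 g / 391,000 L × 1000 = 8.21 mg/L.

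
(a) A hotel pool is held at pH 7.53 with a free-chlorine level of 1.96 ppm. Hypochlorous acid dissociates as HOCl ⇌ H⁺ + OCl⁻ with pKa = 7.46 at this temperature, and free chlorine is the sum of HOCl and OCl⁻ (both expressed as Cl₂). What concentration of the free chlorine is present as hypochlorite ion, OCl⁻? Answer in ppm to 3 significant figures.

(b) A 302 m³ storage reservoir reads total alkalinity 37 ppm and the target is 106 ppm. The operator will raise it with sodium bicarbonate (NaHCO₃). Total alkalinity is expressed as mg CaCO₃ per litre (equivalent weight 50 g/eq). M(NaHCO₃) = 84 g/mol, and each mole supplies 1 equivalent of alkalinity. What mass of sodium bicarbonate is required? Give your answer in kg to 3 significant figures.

(a) 1.06 ppm; (b) 35.0 kg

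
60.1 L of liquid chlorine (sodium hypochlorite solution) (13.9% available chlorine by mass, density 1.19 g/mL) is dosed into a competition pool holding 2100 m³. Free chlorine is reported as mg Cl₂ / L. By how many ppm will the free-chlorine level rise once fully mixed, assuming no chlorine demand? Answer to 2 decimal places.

Volume: 2100 m³ = 2,100,000 L.
Mass of solution: 60.1 L × 1000 mL/L × 1.19 g/mL = 71,520 g.
Available chlorine delivered: 71,520 g × 0.139 = 9941 g as Cl₂.
Concentration rise: 9941 g / 2,100,000 L = 4.734 mg/L = 4.73 ppm.

4.73 ppm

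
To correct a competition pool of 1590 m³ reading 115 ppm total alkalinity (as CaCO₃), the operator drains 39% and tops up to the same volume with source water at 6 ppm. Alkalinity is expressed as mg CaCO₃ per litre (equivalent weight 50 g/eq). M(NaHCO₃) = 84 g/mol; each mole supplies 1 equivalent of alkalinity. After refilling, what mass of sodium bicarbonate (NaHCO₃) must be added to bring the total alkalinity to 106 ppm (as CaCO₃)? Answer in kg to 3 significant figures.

Volume: 1590 m³ = 1,590,000 L.
After draining 39% and refilling: 115 × 0.61 + 6 × 0.39 = 72.49 ppm.
Deficit to target: 106 − 72.49 = 33.51 mg/L.
As CaCO₃: 33.51 mg/L × 1,590,000 L = 53,280 g; ÷ 50 g/eq ÷ 1 = 1066 mol NaHCO₃.
Mass: 1066 × 84 = 89,510 g.

89.5 kg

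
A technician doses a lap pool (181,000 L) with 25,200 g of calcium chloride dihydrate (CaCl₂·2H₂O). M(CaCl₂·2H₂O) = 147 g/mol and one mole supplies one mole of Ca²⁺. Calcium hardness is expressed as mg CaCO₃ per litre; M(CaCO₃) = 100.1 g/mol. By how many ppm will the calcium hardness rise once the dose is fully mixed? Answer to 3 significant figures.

94.8 ppm

Moles of Ca²⁺: 25,200 g ÷ 147 g/mol = 171.4 mol.
As CaCO₃: 171.4 mol × 100.1 g/mol = 17,160 g.
Rise: 17,160 g / 181,000 L × 1000 = 94.81 mg/L.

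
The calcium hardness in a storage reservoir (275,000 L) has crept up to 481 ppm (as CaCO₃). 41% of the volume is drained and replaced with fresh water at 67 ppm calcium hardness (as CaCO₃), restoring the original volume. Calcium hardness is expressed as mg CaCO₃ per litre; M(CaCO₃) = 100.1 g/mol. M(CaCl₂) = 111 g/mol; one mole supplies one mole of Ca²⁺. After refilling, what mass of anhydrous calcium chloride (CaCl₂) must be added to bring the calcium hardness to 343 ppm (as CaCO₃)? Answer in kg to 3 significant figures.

After draining 41% and refilling: 481 × 0.59 + 67 × 0.41 = 311.26 ppm.
Deficit to target: 343 − 311.26 = 31.74 mg/L.
As CaCO₃: 31.74 mg/L × 275,000 L = 8729 g; ÷ 100.1 = 87.2 mol Ca²⁺.
Mass: 87.2 × 111 = 9679 g.

9.68 kg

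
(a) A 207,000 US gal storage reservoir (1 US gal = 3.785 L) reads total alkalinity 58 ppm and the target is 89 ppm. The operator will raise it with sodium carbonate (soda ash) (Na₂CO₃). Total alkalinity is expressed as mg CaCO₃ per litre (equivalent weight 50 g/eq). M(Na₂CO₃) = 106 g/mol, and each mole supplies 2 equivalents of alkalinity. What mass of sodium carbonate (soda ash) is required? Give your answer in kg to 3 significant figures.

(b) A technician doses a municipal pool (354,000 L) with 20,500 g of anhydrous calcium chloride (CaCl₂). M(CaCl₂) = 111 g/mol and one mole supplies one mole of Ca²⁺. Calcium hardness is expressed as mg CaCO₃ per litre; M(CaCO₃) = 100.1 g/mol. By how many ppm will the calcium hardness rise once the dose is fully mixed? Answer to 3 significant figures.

(a) 25.7 kg; (b) 52.2 ppm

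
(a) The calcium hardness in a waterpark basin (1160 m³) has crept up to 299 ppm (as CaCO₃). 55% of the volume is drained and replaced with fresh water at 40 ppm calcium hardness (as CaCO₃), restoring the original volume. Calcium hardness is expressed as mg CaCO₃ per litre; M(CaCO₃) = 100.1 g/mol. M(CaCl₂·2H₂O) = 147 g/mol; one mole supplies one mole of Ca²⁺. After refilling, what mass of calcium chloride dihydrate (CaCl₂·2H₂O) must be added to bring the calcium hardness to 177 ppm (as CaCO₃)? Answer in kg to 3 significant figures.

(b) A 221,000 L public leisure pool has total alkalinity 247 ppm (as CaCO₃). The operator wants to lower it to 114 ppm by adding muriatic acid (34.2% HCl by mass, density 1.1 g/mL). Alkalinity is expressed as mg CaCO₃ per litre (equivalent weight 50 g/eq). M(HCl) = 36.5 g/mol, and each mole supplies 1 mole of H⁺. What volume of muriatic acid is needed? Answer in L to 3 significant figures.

(a) 34.8 kg; (b) 57.0 L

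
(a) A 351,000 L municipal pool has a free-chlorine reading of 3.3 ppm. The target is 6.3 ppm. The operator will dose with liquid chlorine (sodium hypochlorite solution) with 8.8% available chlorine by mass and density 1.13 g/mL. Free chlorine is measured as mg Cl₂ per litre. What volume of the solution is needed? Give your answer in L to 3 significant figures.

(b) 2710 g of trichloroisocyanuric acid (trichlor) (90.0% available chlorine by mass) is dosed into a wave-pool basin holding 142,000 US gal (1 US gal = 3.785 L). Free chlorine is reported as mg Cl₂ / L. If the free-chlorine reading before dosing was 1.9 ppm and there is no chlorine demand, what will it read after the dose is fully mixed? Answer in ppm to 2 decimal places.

(a) Chlorine deficit: 6.3 − 3.3 = 3 ppm = 3 mg/L as Cl₂.
(a) Cl₂ equivalent needed: 3 mg/L × 351,000 L = 1,053,000 mg = 1053 g.
(a) Product at 8.8% available chlorine: 1053 / 0.088 = 11,970 g.
(a) Volume at density 1.13 g/mL: 11,970 g ÷ 1.13 g/mL = 10,590 mL.

(b) Volume: 142,000 US gal × 3.785 L/gal = 537,470 L.
(b) Available chlorine delivered: 2710 g × 0.9 = 2439 g as Cl₂.
(b) Concentration rise: 2439 g / 537,470 L = 4.538 mg/L = 4.54 ppm.
(b) Final FC: 1.9 + 4.54 = 6.44 ppm.

(a) 10.6 L; (b) 6.44 ppm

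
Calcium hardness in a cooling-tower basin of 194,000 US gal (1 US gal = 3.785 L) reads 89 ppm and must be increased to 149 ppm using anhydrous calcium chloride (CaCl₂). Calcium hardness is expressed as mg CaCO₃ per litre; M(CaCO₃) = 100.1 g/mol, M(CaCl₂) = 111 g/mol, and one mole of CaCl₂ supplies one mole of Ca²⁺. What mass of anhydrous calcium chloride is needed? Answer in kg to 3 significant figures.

Volume: 194,000 US gal × 3.785 L/gal = 734,290 L.
Hardness to add: (149 − 89) = 60 mg/L as CaCO₃ × 734,290 L = 44,060 g as CaCO₃.
Moles of Ca²⁺ (1 mol Ca²⁺ ≡ 1 mol CaCO₃): 44,060 / 100.1 g/mol = 440.1 mol.
Mass of CaCl₂: 440.1 × 111 = 48,850 g.

48.9 kg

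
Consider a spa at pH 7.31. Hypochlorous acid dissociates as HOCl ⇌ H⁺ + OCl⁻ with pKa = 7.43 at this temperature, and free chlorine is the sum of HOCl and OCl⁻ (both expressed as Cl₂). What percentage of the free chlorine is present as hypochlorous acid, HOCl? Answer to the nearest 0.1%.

56.9%

[OCl⁻]/[HOCl] = 10^(pH − pKa) = 10^(7.31 − 7.43) = 10^-0.12 = 0.7586.
Fraction as HOCl = 1 / (1 + 0.7586) = 0.5686.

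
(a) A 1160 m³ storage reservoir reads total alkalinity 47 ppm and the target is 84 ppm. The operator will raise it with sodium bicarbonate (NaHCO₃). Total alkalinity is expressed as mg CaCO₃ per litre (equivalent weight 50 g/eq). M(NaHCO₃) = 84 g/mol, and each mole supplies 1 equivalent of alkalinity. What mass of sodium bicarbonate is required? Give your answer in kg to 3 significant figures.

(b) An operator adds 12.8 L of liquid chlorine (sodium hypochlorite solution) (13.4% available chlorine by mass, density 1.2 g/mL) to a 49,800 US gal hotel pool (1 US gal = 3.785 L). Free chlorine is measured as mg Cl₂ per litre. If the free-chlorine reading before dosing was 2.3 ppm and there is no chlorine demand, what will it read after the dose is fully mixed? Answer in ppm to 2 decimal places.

(a) Volume: 1160 m³ = 1,160,000 L.
(a) Alkalinity to add: (84 − 47) = 37 mg/L as CaCO₃ × 1,160,000 L = 42,920 g as CaCO₃.
(a) Equivalents: 42,920 g ÷ 50 g/eq = 858.4 eq.
(a) NaHCO₃ supplies 1 eq per mole → 858.4 mol.
(a) Mass: 858.4 mol × 84 g/mol = 72,110 g.

(b) Volume: 49,800 US gal × 3.785 L/gal = 188,493 L.
(b) Mass of solution: 12.8 L × 1000 mL/L × 1.2 g/mL = 15,360 g.
(b) Available chlorine delivered: 15,360 g × 0.134 = 2058 g as Cl₂.
(b) Concentration rise: 2058 g / 188,493 L = 10.92 mg/L = 10.92 ppm.
(b) Final FC: 2.3 + 10.92 = 13.22 ppm.

(a) 72.1 kg; (b) 13.22 ppm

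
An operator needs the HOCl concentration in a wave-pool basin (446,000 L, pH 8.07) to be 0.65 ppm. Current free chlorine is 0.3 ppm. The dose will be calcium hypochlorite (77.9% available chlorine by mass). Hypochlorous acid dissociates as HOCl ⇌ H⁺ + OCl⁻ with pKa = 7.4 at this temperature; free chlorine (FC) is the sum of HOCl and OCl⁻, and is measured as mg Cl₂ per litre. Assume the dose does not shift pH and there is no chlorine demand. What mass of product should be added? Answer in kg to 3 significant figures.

1.94 kg

[OCl⁻]/[HOCl] = 10^(pH − pKa) = 10^(8.07 − 7.4) = 4.677; fraction as HOCl = 1/(1 + 4.677) = 0.1761.
Free chlorine required for 0.65 ppm HOCl: 0.65 / 0.1761 = 3.69 ppm.
FC to add: 3.69 − 0.3 = 3.39 mg/L as Cl₂.
Cl₂ equivalent: 3.39 mg/L × 446,000 L = 1512 g.
Product at 77.9% available Cl: 1512 / 0.779 = 1941 g.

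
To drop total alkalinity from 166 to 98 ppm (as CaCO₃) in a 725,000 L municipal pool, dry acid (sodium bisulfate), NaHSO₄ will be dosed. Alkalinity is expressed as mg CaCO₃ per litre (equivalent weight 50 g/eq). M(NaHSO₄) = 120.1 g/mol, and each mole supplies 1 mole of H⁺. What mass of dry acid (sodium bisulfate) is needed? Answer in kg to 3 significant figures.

Alkalinity to neutralize: (166 − 98) = 68 mg/L as CaCO₃ × 725,000 L = 49,300 g as CaCO₃.
Equivalents of H⁺ required: 49,300 ÷ 50 g/eq = 986 eq = 986 mol NaHSO₄.
Mass of NaHSO₄: 986 × 120.1 = 118,400 g.

118 kg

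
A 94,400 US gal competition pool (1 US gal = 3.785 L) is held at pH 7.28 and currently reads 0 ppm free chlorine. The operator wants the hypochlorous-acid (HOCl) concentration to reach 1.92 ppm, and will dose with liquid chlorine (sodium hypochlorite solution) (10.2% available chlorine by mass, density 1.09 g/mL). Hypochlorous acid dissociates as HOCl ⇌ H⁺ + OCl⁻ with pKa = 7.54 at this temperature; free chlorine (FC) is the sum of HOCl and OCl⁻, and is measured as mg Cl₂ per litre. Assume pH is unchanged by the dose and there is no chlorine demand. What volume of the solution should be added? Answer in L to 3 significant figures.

9.56 L

Volume: 94,400 US gal × 3.785 L/gal = 357,304 L.
[OCl⁻]/[HOCl] = 10^(pH − pKa) = 10^(7.28 − 7.54) = 0.5495; fraction as HOCl = 1/(1 + 0.5495) = 0.6454.
Free chlorine required for 1.92 ppm HOCl: 1.92 / 0.6454 = 2.975 ppm.
FC to add: 2.975 − 0 = 2.975 mg/L as Cl₂.
Cl₂ equivalent: 2.975 mg/L × 357,304 L = 1063 g.
Product at 10.2% available Cl: 1063 / 0.102 = 10,420 g.
Volume: 10,420 g ÷ 1.09 g/mL = 9561 mL.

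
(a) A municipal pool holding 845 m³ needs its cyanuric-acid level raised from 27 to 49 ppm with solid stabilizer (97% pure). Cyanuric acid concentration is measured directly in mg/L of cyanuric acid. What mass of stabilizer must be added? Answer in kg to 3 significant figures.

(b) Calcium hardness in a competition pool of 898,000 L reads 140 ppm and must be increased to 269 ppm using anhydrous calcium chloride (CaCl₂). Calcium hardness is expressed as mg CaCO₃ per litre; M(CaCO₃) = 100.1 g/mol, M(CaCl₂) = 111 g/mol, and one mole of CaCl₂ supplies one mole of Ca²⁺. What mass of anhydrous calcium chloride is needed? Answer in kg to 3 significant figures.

(a) Volume: 845 m³ = 845,000 L.
(a) CYA to add: (49 − 27) = 22 mg/L × 845,000 L = 18,590 g cyanuric acid.
(a) At 97% purity: 18,590 / 0.97 = 19,160 g product.

(b) Hardness to add: (269 − 140) = 129 mg/L as CaCO₃ × 898,000 L = 115,800 g as CaCO₃.
(b) Moles of Ca²⁺ (1 mol Ca²⁺ ≡ 1 mol CaCO₃): 115,800 / 100.1 g/mol = 1157 mol.
(b) Mass of CaCl₂: 1157 × 111 = 128,500 g.

(a) 19.2 kg; (b) 128 kg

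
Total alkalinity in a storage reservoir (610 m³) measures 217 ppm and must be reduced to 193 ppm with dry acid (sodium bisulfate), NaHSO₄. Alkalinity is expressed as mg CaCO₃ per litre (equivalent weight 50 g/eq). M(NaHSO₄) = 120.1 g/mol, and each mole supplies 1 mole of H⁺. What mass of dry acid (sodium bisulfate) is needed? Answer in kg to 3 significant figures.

Volume: 610 m³ = 610,000 L.
Alkalinity to neutralize: (217 − 193) = 24 mg/L as CaCO₃ × 610,000 L = 14,640 g as CaCO₃.
Equivalents of H⁺ required: 14,640 ÷ 50 g/eq = 292.8 eq = 292.8 mol NaHSO₄.
Mass of NaHSO₄: 292.8 × 120.1 = 35,170 g.

35.2 kg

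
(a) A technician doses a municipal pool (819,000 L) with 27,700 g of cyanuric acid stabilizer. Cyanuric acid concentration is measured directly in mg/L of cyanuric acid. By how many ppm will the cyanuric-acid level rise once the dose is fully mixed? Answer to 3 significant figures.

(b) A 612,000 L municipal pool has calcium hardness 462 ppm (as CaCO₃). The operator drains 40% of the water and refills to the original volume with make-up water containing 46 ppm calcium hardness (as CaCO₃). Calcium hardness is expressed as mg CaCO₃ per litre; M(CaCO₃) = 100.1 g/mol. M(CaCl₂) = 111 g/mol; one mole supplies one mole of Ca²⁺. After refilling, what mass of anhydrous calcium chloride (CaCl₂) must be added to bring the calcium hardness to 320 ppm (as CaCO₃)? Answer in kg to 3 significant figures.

(a) Rise: 27,700 g / 819,000 L × 1000 = 33.82 mg/L.

(b) After draining 40% and refilling: 462 × 0.60 + 46 × 0.40 = 295.6 ppm.
(b) Deficit to target: 320 − 295.6 = 24.4 mg/L.
(b) As CaCO₃: 24.4 mg/L × 612,000 L = 14,930 g; ÷ 100.1 = 149.2 mol Ca²⁺.
(b) Mass: 149.2 × 111 = 16,560 g.

(a) 33.8 ppm; (b) 16.6 kg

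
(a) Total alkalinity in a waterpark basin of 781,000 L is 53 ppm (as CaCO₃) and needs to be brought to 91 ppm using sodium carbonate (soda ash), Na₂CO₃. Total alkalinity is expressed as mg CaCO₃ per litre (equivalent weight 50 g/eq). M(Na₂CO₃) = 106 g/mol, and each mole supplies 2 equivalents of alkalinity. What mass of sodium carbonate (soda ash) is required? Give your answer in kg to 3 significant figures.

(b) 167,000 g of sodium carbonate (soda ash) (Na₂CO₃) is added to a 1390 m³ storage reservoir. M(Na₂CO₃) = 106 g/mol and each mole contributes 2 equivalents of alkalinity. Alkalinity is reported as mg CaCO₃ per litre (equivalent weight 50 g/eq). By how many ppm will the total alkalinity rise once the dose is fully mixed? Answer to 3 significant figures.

(a) 31.5 kg; (b) 113 ppm

(a) Alkalinity to add: (91 − 53) = 38 mg/L as CaCO₃ × 781,000 L = 29,680 g as CaCO₃.
(a) Equivalents: 29,680 g ÷ 50 g/eq = 593.6 eq.
(a) Each mole of Na₂CO₃ supplies 2 eq, so 593.6 / 2 = 296.8 mol.
(a) Mass: 296.8 mol × 106 g/mol = 31,460 g.

(b) Volume: 1390 m³ = 1,390,000 L.
(b) Moles of Na₂CO₃: 167,000 g ÷ 106 g/mol = 1575 mol → 3151 eq of alkalinity.
(b) As CaCO₃: 3151 eq × 50 g/eq = 157,500 g.
(b) Rise: 157,500 g / 1,390,000 L × 1000 = 113.3 mg/L.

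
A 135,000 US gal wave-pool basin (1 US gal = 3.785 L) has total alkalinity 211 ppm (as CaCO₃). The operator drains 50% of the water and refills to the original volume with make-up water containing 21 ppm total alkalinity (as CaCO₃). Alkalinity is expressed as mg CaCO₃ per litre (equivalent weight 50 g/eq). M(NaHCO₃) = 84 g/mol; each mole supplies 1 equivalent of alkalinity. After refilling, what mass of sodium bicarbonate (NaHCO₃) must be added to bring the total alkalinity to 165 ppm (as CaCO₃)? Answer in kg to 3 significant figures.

Volume: 135,000 US gal × 3.785 L/gal = 510,975 L.
After draining 50% and refilling: 211 × 0.50 + 21 × 0.50 = 116 ppm.
Deficit to target: 165 − 116 = 49 mg/L.
As CaCO₃: 49 mg/L × 510,975 L = 25,040 g; ÷ 50 g/eq ÷ 1 = 500.8 mol NaHCO₃.
Mass: 500.8 × 84 = 42,060 g.

42.1 kg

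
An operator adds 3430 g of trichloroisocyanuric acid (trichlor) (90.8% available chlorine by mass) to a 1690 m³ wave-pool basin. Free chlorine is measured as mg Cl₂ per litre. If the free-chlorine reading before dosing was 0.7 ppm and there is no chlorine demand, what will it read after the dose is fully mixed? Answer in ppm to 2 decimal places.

2.54 ppm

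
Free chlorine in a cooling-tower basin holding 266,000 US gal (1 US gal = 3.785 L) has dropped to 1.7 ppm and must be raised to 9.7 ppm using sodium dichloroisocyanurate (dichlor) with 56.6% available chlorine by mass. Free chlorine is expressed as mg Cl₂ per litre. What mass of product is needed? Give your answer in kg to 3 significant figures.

14.2 kg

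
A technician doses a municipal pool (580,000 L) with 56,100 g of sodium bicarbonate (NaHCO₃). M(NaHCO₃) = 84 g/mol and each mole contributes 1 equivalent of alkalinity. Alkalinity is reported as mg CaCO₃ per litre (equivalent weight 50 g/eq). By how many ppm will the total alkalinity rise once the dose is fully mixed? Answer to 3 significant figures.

Moles of NaHCO₃: 56,100 g ÷ 84 g/mol = 667.9 mol → 667.9 eq of alkalinity.
As CaCO₃: 667.9 eq × 50 g/eq = 33,390 g.
Rise: 33,390 g / 580,000 L × 1000 = 57.57 mg/L.

57.6 ppm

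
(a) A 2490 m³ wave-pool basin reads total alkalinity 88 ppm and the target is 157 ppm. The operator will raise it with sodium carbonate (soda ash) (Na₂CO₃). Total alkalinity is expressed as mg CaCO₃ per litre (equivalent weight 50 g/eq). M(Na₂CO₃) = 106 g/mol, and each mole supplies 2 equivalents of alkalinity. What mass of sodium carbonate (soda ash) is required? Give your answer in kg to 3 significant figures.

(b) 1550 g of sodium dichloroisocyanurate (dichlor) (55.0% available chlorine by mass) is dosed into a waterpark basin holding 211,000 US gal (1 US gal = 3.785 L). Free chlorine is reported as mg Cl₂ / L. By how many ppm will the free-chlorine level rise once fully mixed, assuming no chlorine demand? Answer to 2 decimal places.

(a) 182 kg; (b) 1.07 ppm

(a) Volume: 2490 m³ = 2,490,000 L.
(a) Alkalinity to add: (157 − 88) = 69 mg/L as CaCO₃ × 2,490,000 L = 171,800 g as CaCO₃.
(a) Equivalents: 171,800 g ÷ 50 g/eq = 3436 eq.
(a) Each mole of Na₂CO₃ supplies 2 eq, so 3436 / 2 = 1718 mol.
(a) Mass: 1718 mol × 106 g/mol = 182,100 g.

(b) Volume: 211,000 US gal × 3.785 L/gal = 798,635 L.
(b) Available chlorine delivered: 1550 g × 0.55 = 852.5 g as Cl₂.
(b) Concentration rise: 852.5 g / 798,635 L = 1.067 mg/L = 1.07 ppm.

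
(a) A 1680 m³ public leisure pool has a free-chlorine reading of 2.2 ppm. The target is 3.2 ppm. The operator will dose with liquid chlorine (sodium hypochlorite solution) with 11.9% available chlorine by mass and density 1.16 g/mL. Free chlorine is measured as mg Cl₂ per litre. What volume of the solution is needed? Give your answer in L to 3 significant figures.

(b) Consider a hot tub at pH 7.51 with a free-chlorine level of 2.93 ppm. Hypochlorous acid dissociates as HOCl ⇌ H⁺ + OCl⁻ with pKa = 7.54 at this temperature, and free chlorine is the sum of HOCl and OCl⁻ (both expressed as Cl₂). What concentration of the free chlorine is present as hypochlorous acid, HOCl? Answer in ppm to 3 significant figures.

(a) Volume: 1680 m³ = 1,680,000 L.
(a) Chlorine deficit: 3.2 − 2.2 = 1 ppm = 1 mg/L as Cl₂.
(a) Cl₂ equivalent needed: 1 mg/L × 1,680,000 L = 1,680,000 mg = 1680 g.
(a) Product at 11.9% available chlorine: 1680 / 0.119 = 14,120 g.
(a) Volume at density 1.16 g/mL: 14,120 g ÷ 1.16 g/mL = 12,170 mL.

(b) [OCl⁻]/[HOCl] = 10^(pH − pKa) = 10^(7.51 − 7.54) = 10^-0.03 = 0.9333.
(b) Fraction as HOCl = 1 / (1 + 0.9333) = 0.5173.
(b) HOCl = 0.5173 × 2.93 ppm = 1.516 ppm.

(a) 12.2 L; (b) 1.52 ppm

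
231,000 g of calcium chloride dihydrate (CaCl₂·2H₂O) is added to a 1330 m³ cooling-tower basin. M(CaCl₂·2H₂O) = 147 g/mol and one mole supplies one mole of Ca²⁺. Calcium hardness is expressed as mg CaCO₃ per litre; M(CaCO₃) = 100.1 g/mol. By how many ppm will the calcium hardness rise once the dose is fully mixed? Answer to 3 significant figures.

Volume: 1330 m³ = 1,330,000 L.
Moles of Ca²⁺: 231,000 g ÷ 147 g/mol = 1571 mol.
As CaCO₃: 1571 mol × 100.1 g/mol = 157,300 g.
Rise: 157,300 g / 1,330,000 L × 1000 = 118.3 mg/L.

118 ppm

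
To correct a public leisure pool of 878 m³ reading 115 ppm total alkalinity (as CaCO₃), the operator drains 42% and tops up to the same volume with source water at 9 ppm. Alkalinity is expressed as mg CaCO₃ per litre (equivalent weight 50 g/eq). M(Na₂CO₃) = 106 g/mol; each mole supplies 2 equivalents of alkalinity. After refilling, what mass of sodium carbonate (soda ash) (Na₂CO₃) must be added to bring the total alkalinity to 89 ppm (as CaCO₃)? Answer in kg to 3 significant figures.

17.2 kg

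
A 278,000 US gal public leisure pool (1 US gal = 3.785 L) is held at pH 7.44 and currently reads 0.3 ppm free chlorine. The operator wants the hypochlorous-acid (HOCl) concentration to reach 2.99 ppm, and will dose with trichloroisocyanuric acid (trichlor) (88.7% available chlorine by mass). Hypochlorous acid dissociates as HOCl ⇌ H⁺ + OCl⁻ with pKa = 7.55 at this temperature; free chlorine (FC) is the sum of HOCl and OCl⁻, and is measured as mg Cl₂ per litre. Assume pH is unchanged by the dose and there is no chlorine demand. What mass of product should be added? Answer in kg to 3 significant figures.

5.94 kg

Volume: 278,000 US gal × 3.785 L/gal = 1,052,230 L.
[OCl⁻]/[HOCl] = 10^(pH − pKa) = 10^(7.44 − 7.55) = 0.7762; fraction as HOCl = 1/(1 + 0.7762) = 0.563.
Free chlorine required for 2.99 ppm HOCl: 2.99 / 0.563 = 5.311 ppm.
FC to add: 5.311 − 0.3 = 5.011 mg/L as Cl₂.
Cl₂ equivalent: 5.011 mg/L × 1,052,230 L = 5273 g.
Product at 88.7% available Cl: 5273 / 0.887 = 5944 g.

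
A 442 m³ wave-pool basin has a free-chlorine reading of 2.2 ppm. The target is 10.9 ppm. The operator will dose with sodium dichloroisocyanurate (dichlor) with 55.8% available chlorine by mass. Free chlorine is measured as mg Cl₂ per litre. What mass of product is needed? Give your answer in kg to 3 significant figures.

Volume: 442 m³ = 442,000 L.
Chlorine deficit: 10.9 − 2.2 = 8.7 ppm = 8.7 mg/L as Cl₂.
Cl₂ equivalent needed: 8.7 mg/L × 442,000 L = 3,845,000 mg = 3845 g.
Product at 55.8% available chlorine: 3845 / 0.558 = 6891 g.

6.89 kg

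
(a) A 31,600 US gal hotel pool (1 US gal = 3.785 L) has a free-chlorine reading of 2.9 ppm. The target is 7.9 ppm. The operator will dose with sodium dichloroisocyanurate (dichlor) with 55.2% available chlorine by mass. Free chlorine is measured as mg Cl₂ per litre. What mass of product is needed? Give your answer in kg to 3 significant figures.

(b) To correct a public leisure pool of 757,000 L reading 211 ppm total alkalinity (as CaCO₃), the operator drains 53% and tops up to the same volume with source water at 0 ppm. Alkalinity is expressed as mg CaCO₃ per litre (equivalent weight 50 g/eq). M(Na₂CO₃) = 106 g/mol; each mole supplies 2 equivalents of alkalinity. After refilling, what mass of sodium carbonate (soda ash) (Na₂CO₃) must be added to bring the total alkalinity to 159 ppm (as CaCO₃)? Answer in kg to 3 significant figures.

(a) Volume: 31,600 US gal × 3.785 L/gal = 119,606 L.
(a) Chlorine deficit: 7.9 − 2.9 = 5 ppm = 5 mg/L as Cl₂.
(a) Cl₂ equivalent needed: 5 mg/L × 119,606 L = 598,000 mg = 598 g.
(a) Product at 55.2% available chlorine: 598 / 0.552 = 1083 g.

(b) After draining 53% and refilling: 211 × 0.47 + 0 × 0.53 = 99.17 ppm.
(b) Deficit to target: 159 − 99.17 = 59.83 mg/L.
(b) As CaCO₃: 59.83 mg/L × 757,000 L = 45,290 g; ÷ 50 g/eq ÷ 2 = 452.9 mol Na₂CO₃.
(b) Mass: 452.9 × 106 = 48,010 g.

(a) 1.08 kg; (b) 48.0 kg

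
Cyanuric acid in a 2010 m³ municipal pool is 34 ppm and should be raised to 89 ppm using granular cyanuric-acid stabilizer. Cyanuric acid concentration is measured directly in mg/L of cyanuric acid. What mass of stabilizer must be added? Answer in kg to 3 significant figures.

111 kg

Volume: 2010 m³ = 2,010,000 L.
CYA to add: (89 − 34) = 55 mg/L × 2,010,000 L = 110,600 g cyanuric acid.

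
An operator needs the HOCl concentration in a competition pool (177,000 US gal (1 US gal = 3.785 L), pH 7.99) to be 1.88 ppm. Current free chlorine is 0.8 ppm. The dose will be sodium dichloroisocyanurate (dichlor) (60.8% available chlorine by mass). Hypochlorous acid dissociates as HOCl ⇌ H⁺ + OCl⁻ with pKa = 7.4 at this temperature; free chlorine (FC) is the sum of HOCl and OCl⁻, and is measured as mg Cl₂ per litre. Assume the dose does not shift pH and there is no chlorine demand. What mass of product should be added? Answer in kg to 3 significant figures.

9.25 kg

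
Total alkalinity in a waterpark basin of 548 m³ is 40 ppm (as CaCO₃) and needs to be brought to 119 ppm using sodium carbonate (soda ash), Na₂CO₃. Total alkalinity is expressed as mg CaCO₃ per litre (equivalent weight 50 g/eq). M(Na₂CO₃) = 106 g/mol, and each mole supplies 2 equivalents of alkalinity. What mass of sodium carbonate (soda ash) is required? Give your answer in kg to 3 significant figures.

Volume: 548 m³ = 548,000 L.
Alkalinity to add: (119 − 40) = 79 mg/L as CaCO₃ × 548,000 L = 43,290 g as CaCO₃.
Equivalents: 43,290 g ÷ 50 g/eq = 865.8 eq.
Each mole of Na₂CO₃ supplies 2 eq, so 865.8 / 2 = 432.9 mol.
Mass: 432.9 mol × 106 g/mol = 45,890 g.

45.9 kg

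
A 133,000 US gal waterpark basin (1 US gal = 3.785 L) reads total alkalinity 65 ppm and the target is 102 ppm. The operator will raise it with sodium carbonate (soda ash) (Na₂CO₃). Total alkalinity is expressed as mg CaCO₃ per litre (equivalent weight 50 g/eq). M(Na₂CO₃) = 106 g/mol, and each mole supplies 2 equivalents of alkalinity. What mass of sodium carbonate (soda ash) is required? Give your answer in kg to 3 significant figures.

Volume: 133,000 US gal × 3.785 L/gal = 503,405 L.
Alkalinity to add: (102 − 65) = 37 mg/L as CaCO₃ × 503,405 L = 18,630 g as CaCO₃.
Equivalents: 18,630 g ÷ 50 g/eq = 372.5 eq.
Each mole of Na₂CO₃ supplies 2 eq, so 372.5 / 2 = 186.3 mol.
Mass: 186.3 mol × 106 g/mol = 19,740 g.

19.7 kg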